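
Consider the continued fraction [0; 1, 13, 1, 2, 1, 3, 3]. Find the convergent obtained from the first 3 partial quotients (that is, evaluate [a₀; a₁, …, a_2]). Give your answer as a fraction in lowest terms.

13/14

a_0 = 0: 0/1
a_1 = 1: 1/1
a_2 = 13: 13/14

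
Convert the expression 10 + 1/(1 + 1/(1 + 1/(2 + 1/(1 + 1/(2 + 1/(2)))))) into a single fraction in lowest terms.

476/45

Start with 2.
2 + 1/(2/1) = 2 + 1/2 = 5/2
1 + 1/(5/2) = 1 + 2/5 = 7/5
2 + 1/(7/5) = 2 + 5/7 = 19/7
1 + 1/(19/7) = 1 + 7/19 = 26/19
1 + 1/(26/19) = 1 + 19/26 = 45/26
10 + 1/(45/26) = 10 + 26/45 = 476/45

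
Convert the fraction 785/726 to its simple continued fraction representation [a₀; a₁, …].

[1; 12, 3, 3, 1, 1, 2]

Run the Euclidean algorithm, recording each quotient:
785 ÷ 726 → quotient 1, remainder 59
726 ÷ 59 → quotient 12, remainder 18
59 ÷ 18 → quotient 3, remainder 5
18 ÷ 5 → quotient 3, remainder 3
5 ÷ 3 → quotient 1, remainder 2
3 ÷ 2 → quotient 1, remainder 1
2 ÷ 1 → quotient 2, remainder 0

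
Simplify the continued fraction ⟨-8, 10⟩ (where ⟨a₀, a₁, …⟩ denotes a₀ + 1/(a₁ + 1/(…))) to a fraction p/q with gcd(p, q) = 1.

-79/10

Starting at the tail and folding back:
Start with 10.
-8 + 1/(10/1) = -8 + 1/10 = -79/10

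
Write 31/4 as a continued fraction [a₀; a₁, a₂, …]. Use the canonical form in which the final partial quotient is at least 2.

31 = 7·4 + 3, so a_0 = 7
4 = 1·3 + 1, so a_1 = 1
3 = 3·1 + 0, so a_2 = 3

[7; 1, 3]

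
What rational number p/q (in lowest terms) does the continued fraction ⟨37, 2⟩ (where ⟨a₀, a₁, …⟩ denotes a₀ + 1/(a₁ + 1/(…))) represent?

75/2

a_0 = 37: 37/1
a_1 = 2: 75/2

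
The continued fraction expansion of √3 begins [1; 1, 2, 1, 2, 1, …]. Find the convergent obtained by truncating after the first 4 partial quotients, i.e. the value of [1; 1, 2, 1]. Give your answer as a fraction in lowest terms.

Compute successive convergents:
a_0 = 1: 1/1
a_1 = 1: 2/1
a_2 = 2: 5/3
a_3 = 1: 7/4

7/4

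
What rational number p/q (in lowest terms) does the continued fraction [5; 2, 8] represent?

Starting at the tail and folding back:
Start with 8.
2 + 1/(8/1) = 2 + 1/8 = 17/8
5 + 1/(17/8) = 5 + 8/17 = 93/17

93/17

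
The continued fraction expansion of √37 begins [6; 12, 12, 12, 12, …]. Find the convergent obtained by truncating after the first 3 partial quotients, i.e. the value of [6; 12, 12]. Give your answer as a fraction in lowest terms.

Start with 12.
12 + 1/(12/1) = 12 + 1/12 = 145/12
6 + 1/(145/12) = 6 + 12/145 = 882/145

882/145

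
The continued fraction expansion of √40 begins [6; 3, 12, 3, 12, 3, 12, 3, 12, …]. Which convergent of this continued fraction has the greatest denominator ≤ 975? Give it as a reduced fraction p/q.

721/114

List convergents until the denominator exceeds the bound:
a_0 = 6: 6/1  (≤ bound)
a_1 = 3: 19/3  (≤ bound)
a_2 = 12: 234/37  (≤ bound)
a_3 = 3: 721/114  (≤ bound)
a_4 = 12: 8886/1405  (> 975, stop)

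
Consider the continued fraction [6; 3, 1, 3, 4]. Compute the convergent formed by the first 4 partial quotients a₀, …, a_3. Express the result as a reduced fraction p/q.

94/15

Start with 3.
1 + 1/(3/1) = 1 + 1/3 = 4/3
3 + 1/(4/3) = 3 + 3/4 = 15/4
6 + 1/(15/4) = 6 + 4/15 = 94/15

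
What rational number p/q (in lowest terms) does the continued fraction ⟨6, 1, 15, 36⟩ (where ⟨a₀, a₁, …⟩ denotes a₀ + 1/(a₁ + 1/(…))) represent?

4003/577

Work from the innermost term outward:
Start with 36.
15 + 1/(36/1) = 15 + 1/36 = 541/36
1 + 1/(541/36) = 1 + 36/541 = 577/541
6 + 1/(577/541) = 6 + 541/577 = 4003/577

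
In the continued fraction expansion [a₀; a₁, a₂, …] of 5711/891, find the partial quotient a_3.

5711 ÷ 891 → quotient 6, remainder 365
891 ÷ 365 → quotient 2, remainder 161
365 ÷ 161 → quotient 2, remainder 43
161 ÷ 43 → quotient 3, remainder 32

3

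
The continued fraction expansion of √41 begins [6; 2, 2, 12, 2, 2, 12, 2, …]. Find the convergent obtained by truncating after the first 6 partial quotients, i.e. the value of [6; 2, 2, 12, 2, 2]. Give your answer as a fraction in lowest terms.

2049/320

Use the convergent recurrence hₖ = aₖ·hₖ₋₁ + hₖ₋₂ (and likewise for the denominators kₖ):
a_0 = 6: 6/1
a_1 = 2: 13/2
a_2 = 2: 32/5
a_3 = 12: 397/62
a_4 = 2: 826/129
a_5 = 2: 2049/320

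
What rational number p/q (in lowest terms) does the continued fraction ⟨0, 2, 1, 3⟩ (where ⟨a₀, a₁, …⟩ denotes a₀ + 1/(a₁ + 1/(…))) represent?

a_0 = 0: 0/1
a_1 = 2: 1/2
a_2 = 1: 1/3
a_3 = 3: 4/11

4/11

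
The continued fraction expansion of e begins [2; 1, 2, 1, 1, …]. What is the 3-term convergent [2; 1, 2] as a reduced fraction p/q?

8/3

Start with 2.
1 + 1/(2/1) = 1 + 1/2 = 3/2
2 + 1/(3/2) = 2 + 2/3 = 8/3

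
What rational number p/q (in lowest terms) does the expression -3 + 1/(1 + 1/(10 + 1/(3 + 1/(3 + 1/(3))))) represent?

-779/373

Build up convergents one term at a time:
a_0 = -3: -3/1
a_1 = 1: -2/1
a_2 = 10: -23/11
a_3 = 3: -71/34
a_4 = 3: -236/113
a_5 = 3: -779/373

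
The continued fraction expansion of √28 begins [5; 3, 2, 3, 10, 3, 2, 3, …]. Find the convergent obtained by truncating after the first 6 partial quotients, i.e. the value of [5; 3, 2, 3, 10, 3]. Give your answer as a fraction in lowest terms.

Start with 3.
10 + 1/(3/1) = 10 + 1/3 = 31/3
3 + 1/(31/3) = 3 + 3/31 = 96/31
2 + 1/(96/31) = 2 + 31/96 = 223/96
3 + 1/(223/96) = 3 + 96/223 = 765/223
5 + 1/(765/223) = 5 + 223/765 = 4048/765

4048/765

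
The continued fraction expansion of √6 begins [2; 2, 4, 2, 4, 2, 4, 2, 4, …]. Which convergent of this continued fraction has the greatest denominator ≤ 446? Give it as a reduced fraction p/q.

List convergents until the denominator exceeds the bound:
a_0 = 2: 2/1  (≤ bound)
a_1 = 2: 5/2  (≤ bound)
a_2 = 4: 22/9  (≤ bound)
a_3 = 2: 49/20  (≤ bound)
a_4 = 4: 218/89  (≤ bound)
a_5 = 2: 485/198  (≤ bound)
a_6 = 4: 2158/881  (> 446, stop)

485/198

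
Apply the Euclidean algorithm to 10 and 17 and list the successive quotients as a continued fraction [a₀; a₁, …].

10 ÷ 17 → quotient 0, remainder 10
17 ÷ 10 → quotient 1, remainder 7
10 ÷ 7 → quotient 1, remainder 3
7 ÷ 3 → quotient 2, remainder 1
3 ÷ 1 → quotient 3, remainder 0

[0; 1, 1, 2, 3]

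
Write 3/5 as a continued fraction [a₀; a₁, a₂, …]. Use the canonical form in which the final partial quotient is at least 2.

[0; 1, 1, 2]

3 ÷ 5 → quotient 0, remainder 3
5 ÷ 3 → quotient 1, remainder 2
3 ÷ 2 → quotient 1, remainder 1
2 ÷ 1 → quotient 2, remainder 0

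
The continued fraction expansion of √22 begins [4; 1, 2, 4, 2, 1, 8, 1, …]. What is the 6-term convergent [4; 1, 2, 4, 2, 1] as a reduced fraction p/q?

Compute successive convergents:
a_0 = 4: 4/1
a_1 = 1: 5/1
a_2 = 2: 14/3
a_3 = 4: 61/13
a_4 = 2: 136/29
a_5 = 1: 197/42

197/42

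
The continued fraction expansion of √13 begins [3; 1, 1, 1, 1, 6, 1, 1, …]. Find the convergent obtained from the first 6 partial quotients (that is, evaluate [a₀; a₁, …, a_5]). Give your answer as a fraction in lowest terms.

a_0 = 3: 3/1
a_1 = 1: 4/1
a_2 = 1: 7/2
a_3 = 1: 11/3
a_4 = 1: 18/5
a_5 = 6: 119/33

119/33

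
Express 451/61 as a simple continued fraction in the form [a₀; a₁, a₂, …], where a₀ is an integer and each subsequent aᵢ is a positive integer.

[7; 2, 1, 1, 5, 2]

⌊451/61⌋ = 7, remainder 24
⌊61/24⌋ = 2, remainder 13
⌊24/13⌋ = 1, remainder 11
⌊13/11⌋ = 1, remainder 2
⌊11/2⌋ = 5, remainder 1
⌊2/1⌋ = 2, remainder 0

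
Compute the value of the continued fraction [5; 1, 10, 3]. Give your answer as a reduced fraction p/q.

201/34

Start with 3.
10 + 1/(3/1) = 10 + 1/3 = 31/3
1 + 1/(31/3) = 1 + 3/31 = 34/31
5 + 1/(34/31) = 5 + 31/34 = 201/34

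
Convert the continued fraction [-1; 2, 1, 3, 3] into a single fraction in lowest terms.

Start with 3.
3 + 1/(3/1) = 3 + 1/3 = 10/3
1 + 1/(10/3) = 1 + 3/10 = 13/10
2 + 1/(13/10) = 2 + 10/13 = 36/13
-1 + 1/(36/13) = -1 + 13/36 = -23/36

-23/36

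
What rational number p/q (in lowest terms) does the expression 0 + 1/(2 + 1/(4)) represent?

a_0 = 0: 0/1
a_1 = 2: 1/2
a_2 = 4: 4/9

4/9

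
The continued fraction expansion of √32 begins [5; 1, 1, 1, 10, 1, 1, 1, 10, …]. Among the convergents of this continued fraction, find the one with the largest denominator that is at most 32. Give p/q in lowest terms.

List convergents until the denominator exceeds the bound:
a_0 = 5: 5/1  (≤ bound)
a_1 = 1: 6/1  (≤ bound)
a_2 = 1: 11/2  (≤ bound)
a_3 = 1: 17/3  (≤ bound)
a_4 = 10: 181/32  (≤ bound)
a_5 = 1: 198/35  (> 32, stop)

181/32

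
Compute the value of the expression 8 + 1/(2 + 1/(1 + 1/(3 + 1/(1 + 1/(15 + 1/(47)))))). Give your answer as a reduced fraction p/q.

86926/10401

Start with 47.
15 + 1/(47/1) = 15 + 1/47 = 706/47
1 + 1/(706/47) = 1 + 47/706 = 753/706
3 + 1/(753/706) = 3 + 706/753 = 2965/753
1 + 1/(2965/753) = 1 + 753/2965 = 3718/2965
2 + 1/(3718/2965) = 2 + 2965/3718 = 10401/3718
8 + 1/(10401/3718) = 8 + 3718/10401 = 86926/10401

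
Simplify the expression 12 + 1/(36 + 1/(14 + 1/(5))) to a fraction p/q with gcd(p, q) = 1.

a_0 = 12: 12/1
a_1 = 36: 433/36
a_2 = 14: 6074/505
a_3 = 5: 30803/2561

30803/2561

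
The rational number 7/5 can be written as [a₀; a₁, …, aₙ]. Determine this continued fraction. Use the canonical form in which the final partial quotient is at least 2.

7 ÷ 5 → quotient 1, remainder 2
5 ÷ 2 → quotient 2, remainder 1
2 ÷ 1 → quotient 2, remainder 0

[1; 2, 2]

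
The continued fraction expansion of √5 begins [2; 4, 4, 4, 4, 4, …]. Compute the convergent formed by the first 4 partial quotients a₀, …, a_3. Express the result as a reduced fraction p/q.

161/72

a_0 = 2: 2/1
a_1 = 4: 9/4
a_2 = 4: 38/17
a_3 = 4: 161/72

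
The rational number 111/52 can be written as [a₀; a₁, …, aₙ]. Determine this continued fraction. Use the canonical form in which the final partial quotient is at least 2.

[2; 7, 2, 3]

Repeatedly divide and take the remainder:
111 ÷ 52 → quotient 2, remainder 7
52 ÷ 7 → quotient 7, remainder 3
7 ÷ 3 → quotient 2, remainder 1
3 ÷ 1 → quotient 3, remainder 0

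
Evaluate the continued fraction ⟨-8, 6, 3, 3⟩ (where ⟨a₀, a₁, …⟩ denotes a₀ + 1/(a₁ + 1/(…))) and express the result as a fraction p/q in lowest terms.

-494/63

Starting at the tail and folding back:
Start with 3.
3 + 1/(3/1) = 3 + 1/3 = 10/3
6 + 1/(10/3) = 6 + 3/10 = 63/10
-8 + 1/(63/10) = -8 + 10/63 = -494/63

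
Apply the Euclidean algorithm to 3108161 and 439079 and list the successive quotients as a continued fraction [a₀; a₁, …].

[7; 12, 1, 2, 5, 13, 3, 53]

⌊3108161/439079⌋ = 7, remainder 34608
⌊439079/34608⌋ = 12, remainder 23783
⌊34608/23783⌋ = 1, remainder 10825
⌊23783/10825⌋ = 2, remainder 2133
⌊10825/2133⌋ = 5, remainder 160
⌊2133/160⌋ = 13, remainder 53
⌊160/53⌋ = 3, remainder 1
⌊53/1⌋ = 53, remainder 0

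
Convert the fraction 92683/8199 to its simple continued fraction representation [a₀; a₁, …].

[11; 3, 3, 2, 11, 15, 2]

⌊92683/8199⌋ = 11, remainder 2494
⌊8199/2494⌋ = 3, remainder 717
⌊2494/717⌋ = 3, remainder 343
⌊717/343⌋ = 2, remainder 31
⌊343/31⌋ = 11, remainder 2
⌊31/2⌋ = 15, remainder 1
⌊2/1⌋ = 2, remainder 0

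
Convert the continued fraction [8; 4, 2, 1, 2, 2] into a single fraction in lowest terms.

683/83

Start with 2.
2 + 1/(2/1) = 2 + 1/2 = 5/2
1 + 1/(5/2) = 1 + 2/5 = 7/5
2 + 1/(7/5) = 2 + 5/7 = 19/7
4 + 1/(19/7) = 4 + 7/19 = 83/19
8 + 1/(83/19) = 8 + 19/83 = 683/83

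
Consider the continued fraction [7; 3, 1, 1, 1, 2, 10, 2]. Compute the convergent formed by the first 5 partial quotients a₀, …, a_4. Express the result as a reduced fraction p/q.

80/11

Start with 1.
1 + 1/(1/1) = 1 + 1/1 = 2/1
1 + 1/(2/1) = 1 + 1/2 = 3/2
3 + 1/(3/2) = 3 + 2/3 = 11/3
7 + 1/(11/3) = 7 + 3/11 = 80/11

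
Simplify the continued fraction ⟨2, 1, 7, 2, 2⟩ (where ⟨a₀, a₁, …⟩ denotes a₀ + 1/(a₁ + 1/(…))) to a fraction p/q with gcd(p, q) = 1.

Starting at the tail and folding back:
Start with 2.
2 + 1/(2/1) = 2 + 1/2 = 5/2
7 + 1/(5/2) = 7 + 2/5 = 37/5
1 + 1/(37/5) = 1 + 5/37 = 42/37
2 + 1/(42/37) = 2 + 37/42 = 121/42

121/42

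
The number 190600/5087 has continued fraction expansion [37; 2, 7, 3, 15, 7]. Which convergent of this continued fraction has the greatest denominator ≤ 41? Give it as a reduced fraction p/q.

562/15

a_0 = 37: 37/1  (≤ bound)
a_1 = 2: 75/2  (≤ bound)
a_2 = 7: 562/15  (≤ bound)
a_3 = 3: 1761/47  (> 41, stop)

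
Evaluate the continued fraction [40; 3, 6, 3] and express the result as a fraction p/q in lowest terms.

a_0 = 40: 40/1
a_1 = 3: 121/3
a_2 = 6: 766/19
a_3 = 3: 2419/60

2419/60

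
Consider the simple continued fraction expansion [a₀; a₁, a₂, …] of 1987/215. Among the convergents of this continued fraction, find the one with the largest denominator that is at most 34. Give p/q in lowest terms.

List convergents until the denominator exceeds the bound:
a_0 = 9: 9/1  (≤ bound)
a_1 = 4: 37/4  (≤ bound)
a_2 = 7: 268/29  (≤ bound)
a_3 = 2: 573/62  (> 34, stop)

268/29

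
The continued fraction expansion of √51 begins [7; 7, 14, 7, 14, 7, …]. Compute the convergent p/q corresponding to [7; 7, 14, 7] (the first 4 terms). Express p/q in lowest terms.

a_0 = 7: 7/1
a_1 = 7: 50/7
a_2 = 14: 707/99
a_3 = 7: 4999/700

4999/700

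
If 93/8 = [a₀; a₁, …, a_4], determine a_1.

Apply division with remainder until the remainder is 0:
93 ÷ 8 → quotient 11, remainder 5
8 ÷ 5 → quotient 1, remainder 3

1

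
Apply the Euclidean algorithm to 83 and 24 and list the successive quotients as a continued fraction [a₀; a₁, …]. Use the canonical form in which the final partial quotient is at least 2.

83 = 3·24 + 11, so a_0 = 3
24 = 2·11 + 2, so a_1 = 2
11 = 5·2 + 1, so a_2 = 5
2 = 2·1 + 0, so a_3 = 2

[3; 2, 5, 2]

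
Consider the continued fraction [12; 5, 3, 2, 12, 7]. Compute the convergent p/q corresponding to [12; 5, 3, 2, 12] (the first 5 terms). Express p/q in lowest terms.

5607/460

Build up convergents one term at a time:
a_0 = 12: 12/1
a_1 = 5: 61/5
a_2 = 3: 195/16
a_3 = 2: 451/37
a_4 = 12: 5607/460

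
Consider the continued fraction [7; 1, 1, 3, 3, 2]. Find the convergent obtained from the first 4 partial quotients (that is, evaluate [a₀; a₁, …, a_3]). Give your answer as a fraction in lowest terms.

Start with 3.
1 + 1/(3/1) = 1 + 1/3 = 4/3
1 + 1/(4/3) = 1 + 3/4 = 7/4
7 + 1/(7/4) = 7 + 4/7 = 53/7

53/7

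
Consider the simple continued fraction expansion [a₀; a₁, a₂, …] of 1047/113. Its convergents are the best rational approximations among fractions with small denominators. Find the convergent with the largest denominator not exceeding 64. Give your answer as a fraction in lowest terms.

List convergents until the denominator exceeds the bound:
a_0 = 9: 9/1  (≤ bound)
a_1 = 3: 28/3  (≤ bound)
a_2 = 1: 37/4  (≤ bound)
a_3 = 3: 139/15  (≤ bound)
a_4 = 3: 454/49  (≤ bound)
a_5 = 2: 1047/113  (> 64, stop)

454/49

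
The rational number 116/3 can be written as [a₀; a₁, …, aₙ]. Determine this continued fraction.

[38; 1, 2]

Repeatedly divide and take the remainder:
⌊116/3⌋ = 38, remainder 2
⌊3/2⌋ = 1, remainder 1
⌊2/1⌋ = 2, remainder 0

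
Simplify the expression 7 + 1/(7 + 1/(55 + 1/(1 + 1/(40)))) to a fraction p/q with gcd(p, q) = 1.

a_0 = 7: 7/1
a_1 = 7: 50/7
a_2 = 55: 2757/386
a_3 = 1: 2807/393
a_4 = 40: 115037/16106

115037/16106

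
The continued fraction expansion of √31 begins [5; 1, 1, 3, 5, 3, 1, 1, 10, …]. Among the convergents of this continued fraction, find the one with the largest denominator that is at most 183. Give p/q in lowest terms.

863/155

List convergents until the denominator exceeds the bound:
a_0 = 5: 5/1  (≤ bound)
a_1 = 1: 6/1  (≤ bound)
a_2 = 1: 11/2  (≤ bound)
a_3 = 3: 39/7  (≤ bound)
a_4 = 5: 206/37  (≤ bound)
a_5 = 3: 657/118  (≤ bound)
a_6 = 1: 863/155  (≤ bound)
a_7 = 1: 1520/273  (> 183, stop)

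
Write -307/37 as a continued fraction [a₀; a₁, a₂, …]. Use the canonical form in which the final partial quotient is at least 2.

[-9; 1, 2, 2, 1, 3]

Apply division with remainder until the remainder is 0:
⌊-307/37⌋ = -9, remainder 26
⌊37/26⌋ = 1, remainder 11
⌊26/11⌋ = 2, remainder 4
⌊11/4⌋ = 2, remainder 3
⌊4/3⌋ = 1, remainder 1
⌊3/1⌋ = 3, remainder 0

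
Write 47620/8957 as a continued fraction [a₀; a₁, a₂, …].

⌊47620/8957⌋ = 5, remainder 2835
⌊8957/2835⌋ = 3, remainder 452
⌊2835/452⌋ = 6, remainder 123
⌊452/123⌋ = 3, remainder 83
⌊123/83⌋ = 1, remainder 40
⌊83/40⌋ = 2, remainder 3
⌊40/3⌋ = 13, remainder 1
⌊3/1⌋ = 3, remainder 0

[5; 3, 6, 3, 1, 2, 13, 3]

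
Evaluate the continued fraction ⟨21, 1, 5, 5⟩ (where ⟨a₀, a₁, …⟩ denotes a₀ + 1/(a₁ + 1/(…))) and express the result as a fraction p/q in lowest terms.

677/31

Build up convergents one term at a time:
a_0 = 21: 21/1
a_1 = 1: 22/1
a_2 = 5: 131/6
a_3 = 5: 677/31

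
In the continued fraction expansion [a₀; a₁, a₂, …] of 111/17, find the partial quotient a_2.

111 = 6·17 + 9, so a_0 = 6
17 = 1·9 + 8, so a_1 = 1
9 = 1·8 + 1, so a_2 = 1

1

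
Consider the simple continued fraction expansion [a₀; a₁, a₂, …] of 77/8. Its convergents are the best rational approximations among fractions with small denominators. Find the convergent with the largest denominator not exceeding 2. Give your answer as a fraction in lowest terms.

List convergents until the denominator exceeds the bound:
a_0 = 9: 9/1  (≤ bound)
a_1 = 1: 10/1  (≤ bound)
a_2 = 1: 19/2  (≤ bound)
a_3 = 1: 29/3  (> 2, stop)

19/2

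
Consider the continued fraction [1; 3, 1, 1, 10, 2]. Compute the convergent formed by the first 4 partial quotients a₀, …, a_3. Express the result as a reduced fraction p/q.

Work from the innermost term outward:
Start with 1.
1 + 1/(1/1) = 1 + 1/1 = 2/1
3 + 1/(2/1) = 3 + 1/2 = 7/2
1 + 1/(7/2) = 1 + 2/7 = 9/7

9/7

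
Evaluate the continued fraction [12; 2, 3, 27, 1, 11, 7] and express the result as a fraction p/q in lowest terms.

208576/16781

Start with 7.
11 + 1/(7/1) = 11 + 1/7 = 78/7
1 + 1/(78/7) = 1 + 7/78 = 85/78
27 + 1/(85/78) = 27 + 78/85 = 2373/85
3 + 1/(2373/85) = 3 + 85/2373 = 7204/2373
2 + 1/(7204/2373) = 2 + 2373/7204 = 16781/7204
12 + 1/(16781/7204) = 12 + 7204/16781 = 208576/16781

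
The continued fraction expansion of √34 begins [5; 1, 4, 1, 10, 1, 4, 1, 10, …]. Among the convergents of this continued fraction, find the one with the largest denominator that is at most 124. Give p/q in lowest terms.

414/71

a_0 = 5: 5/1  (≤ bound)
a_1 = 1: 6/1  (≤ bound)
a_2 = 4: 29/5  (≤ bound)
a_3 = 1: 35/6  (≤ bound)
a_4 = 10: 379/65  (≤ bound)
a_5 = 1: 414/71  (≤ bound)
a_6 = 4: 2035/349  (> 124, stop)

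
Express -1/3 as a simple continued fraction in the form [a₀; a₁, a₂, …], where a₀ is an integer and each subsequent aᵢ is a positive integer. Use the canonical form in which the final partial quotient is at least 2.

[-1; 1, 2]

Apply division with remainder until the remainder is 0:
⌊-1/3⌋ = -1, remainder 2
⌊3/2⌋ = 1, remainder 1
⌊2/1⌋ = 2, remainder 0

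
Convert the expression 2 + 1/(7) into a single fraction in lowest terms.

15/7

a_0 = 2: 2/1
a_1 = 7: 15/7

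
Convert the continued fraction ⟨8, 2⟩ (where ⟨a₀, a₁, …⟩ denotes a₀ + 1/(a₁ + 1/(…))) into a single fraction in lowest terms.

17/2

Build up convergents one term at a time:
a_0 = 8: 8/1
a_1 = 2: 17/2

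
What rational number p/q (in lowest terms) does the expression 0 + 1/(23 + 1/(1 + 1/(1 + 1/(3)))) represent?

Compute successive convergents:
a_0 = 0: 0/1
a_1 = 23: 1/23
a_2 = 1: 1/24
a_3 = 1: 2/47
a_4 = 3: 7/165

7/165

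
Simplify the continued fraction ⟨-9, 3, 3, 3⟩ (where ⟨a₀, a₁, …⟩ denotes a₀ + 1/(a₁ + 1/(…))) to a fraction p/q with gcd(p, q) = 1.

Starting at the tail and folding back:
Start with 3.
3 + 1/(3/1) = 3 + 1/3 = 10/3
3 + 1/(10/3) = 3 + 3/10 = 33/10
-9 + 1/(33/10) = -9 + 10/33 = -287/33

-287/33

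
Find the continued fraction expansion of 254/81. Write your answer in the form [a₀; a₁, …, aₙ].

[3; 7, 2, 1, 3]

Run the Euclidean algorithm, recording each quotient:
254 = 3·81 + 11, so a_0 = 3
81 = 7·11 + 4, so a_1 = 7
11 = 2·4 + 3, so a_2 = 2
4 = 1·3 + 1, so a_3 = 1
3 = 3·1 + 0, so a_4 = 3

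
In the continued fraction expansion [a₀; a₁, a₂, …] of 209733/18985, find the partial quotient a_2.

209733 = 11·18985 + 898, so a_0 = 11
18985 = 21·898 + 127, so a_1 = 21
898 = 7·127 + 9, so a_2 = 7

7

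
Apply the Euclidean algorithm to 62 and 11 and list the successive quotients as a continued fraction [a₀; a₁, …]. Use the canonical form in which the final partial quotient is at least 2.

[5; 1, 1, 1, 3]

Run the Euclidean algorithm, recording each quotient:
62 = 5·11 + 7, so a_0 = 5
11 = 1·7 + 4, so a_1 = 1
7 = 1·4 + 3, so a_2 = 1
4 = 1·3 + 1, so a_3 = 1
3 = 3·1 + 0, so a_4 = 3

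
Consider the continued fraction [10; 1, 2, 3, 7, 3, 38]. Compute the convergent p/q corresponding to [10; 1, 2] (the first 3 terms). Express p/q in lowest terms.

a_0 = 10: 10/1
a_1 = 1: 11/1
a_2 = 2: 32/3

32/3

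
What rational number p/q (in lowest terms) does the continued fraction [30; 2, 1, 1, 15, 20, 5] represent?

240231/7903

Start with 5.
20 + 1/(5/1) = 20 + 1/5 = 101/5
15 + 1/(101/5) = 15 + 5/101 = 1520/101
1 + 1/(1520/101) = 1 + 101/1520 = 1621/1520
1 + 1/(1621/1520) = 1 + 1520/1621 = 3141/1621
2 + 1/(3141/1621) = 2 + 1621/3141 = 7903/3141
30 + 1/(7903/3141) = 30 + 3141/7903 = 240231/7903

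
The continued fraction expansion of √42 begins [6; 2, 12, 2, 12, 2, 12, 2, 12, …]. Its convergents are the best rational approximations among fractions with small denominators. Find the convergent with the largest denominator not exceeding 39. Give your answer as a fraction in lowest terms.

162/25

List convergents until the denominator exceeds the bound:
a_0 = 6: 6/1  (≤ bound)
a_1 = 2: 13/2  (≤ bound)
a_2 = 12: 162/25  (≤ bound)
a_3 = 2: 337/52  (> 39, stop)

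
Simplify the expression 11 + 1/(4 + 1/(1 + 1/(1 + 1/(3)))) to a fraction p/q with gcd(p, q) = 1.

359/32

a_0 = 11: 11/1
a_1 = 4: 45/4
a_2 = 1: 56/5
a_3 = 1: 101/9
a_4 = 3: 359/32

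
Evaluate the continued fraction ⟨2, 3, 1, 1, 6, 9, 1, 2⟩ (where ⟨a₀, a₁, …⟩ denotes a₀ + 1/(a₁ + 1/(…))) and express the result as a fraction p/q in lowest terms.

a_0 = 2: 2/1
a_1 = 3: 7/3
a_2 = 1: 9/4
a_3 = 1: 16/7
a_4 = 6: 105/46
a_5 = 9: 961/421
a_6 = 1: 1066/467
a_7 = 2: 3093/1355

3093/1355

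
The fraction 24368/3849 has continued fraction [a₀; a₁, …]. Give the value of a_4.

2

24368 = 6·3849 + 1274, so a_0 = 6
3849 = 3·1274 + 27, so a_1 = 3
1274 = 47·27 + 5, so a_2 = 47
27 = 5·5 + 2, so a_3 = 5
5 = 2·2 + 1, so a_4 = 2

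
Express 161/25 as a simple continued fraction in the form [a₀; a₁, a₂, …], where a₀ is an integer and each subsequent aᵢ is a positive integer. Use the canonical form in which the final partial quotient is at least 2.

[6; 2, 3, 1, 2]

Apply division with remainder until the remainder is 0:
161 ÷ 25 → quotient 6, remainder 11
25 ÷ 11 → quotient 2, remainder 3
11 ÷ 3 → quotient 3, remainder 2
3 ÷ 2 → quotient 1, remainder 1
2 ÷ 1 → quotient 2, remainder 0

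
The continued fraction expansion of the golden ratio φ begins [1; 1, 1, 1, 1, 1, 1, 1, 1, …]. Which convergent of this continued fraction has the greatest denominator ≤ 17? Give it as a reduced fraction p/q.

List convergents until the denominator exceeds the bound:
a_0 = 1: 1/1  (≤ bound)
a_1 = 1: 2/1  (≤ bound)
a_2 = 1: 3/2  (≤ bound)
a_3 = 1: 5/3  (≤ bound)
a_4 = 1: 8/5  (≤ bound)
a_5 = 1: 13/8  (≤ bound)
a_6 = 1: 21/13  (≤ bound)
a_7 = 1: 34/21  (> 17, stop)

21/13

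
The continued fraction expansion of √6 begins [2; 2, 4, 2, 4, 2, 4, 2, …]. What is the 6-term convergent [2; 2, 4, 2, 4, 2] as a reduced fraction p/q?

Starting at the tail and folding back:
Start with 2.
4 + 1/(2/1) = 4 + 1/2 = 9/2
2 + 1/(9/2) = 2 + 2/9 = 20/9
4 + 1/(20/9) = 4 + 9/20 = 89/20
2 + 1/(89/20) = 2 + 20/89 = 198/89
2 + 1/(198/89) = 2 + 89/198 = 485/198

485/198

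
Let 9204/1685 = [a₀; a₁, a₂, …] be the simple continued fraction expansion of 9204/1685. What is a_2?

6

9204 ÷ 1685 → quotient 5, remainder 779
1685 ÷ 779 → quotient 2, remainder 127
779 ÷ 127 → quotient 6, remainder 17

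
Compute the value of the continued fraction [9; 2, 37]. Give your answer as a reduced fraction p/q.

712/75

Start with 37.
2 + 1/(37/1) = 2 + 1/37 = 75/37
9 + 1/(75/37) = 9 + 37/75 = 712/75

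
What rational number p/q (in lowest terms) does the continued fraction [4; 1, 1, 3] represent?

Collapse the nested fraction from the inside out:
Start with 3.
1 + 1/(3/1) = 1 + 1/3 = 4/3
1 + 1/(4/3) = 1 + 3/4 = 7/4
4 + 1/(7/4) = 4 + 4/7 = 32/7

32/7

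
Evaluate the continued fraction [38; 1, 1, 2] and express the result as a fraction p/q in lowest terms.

Starting at the tail and folding back:
Start with 2.
1 + 1/(2/1) = 1 + 1/2 = 3/2
1 + 1/(3/2) = 1 + 2/3 = 5/3
38 + 1/(5/3) = 38 + 3/5 = 193/5

193/5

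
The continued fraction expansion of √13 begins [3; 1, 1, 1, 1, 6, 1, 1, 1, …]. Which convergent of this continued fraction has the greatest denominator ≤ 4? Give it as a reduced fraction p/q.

11/3

a_0 = 3: 3/1  (≤ bound)
a_1 = 1: 4/1  (≤ bound)
a_2 = 1: 7/2  (≤ bound)
a_3 = 1: 11/3  (≤ bound)
a_4 = 1: 18/5  (> 4, stop)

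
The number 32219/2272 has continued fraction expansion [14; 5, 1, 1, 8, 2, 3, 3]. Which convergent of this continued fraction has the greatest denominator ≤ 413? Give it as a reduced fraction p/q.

2822/199

a_0 = 14: 14/1  (≤ bound)
a_1 = 5: 71/5  (≤ bound)
a_2 = 1: 85/6  (≤ bound)
a_3 = 1: 156/11  (≤ bound)
a_4 = 8: 1333/94  (≤ bound)
a_5 = 2: 2822/199  (≤ bound)
a_6 = 3: 9799/691  (> 413, stop)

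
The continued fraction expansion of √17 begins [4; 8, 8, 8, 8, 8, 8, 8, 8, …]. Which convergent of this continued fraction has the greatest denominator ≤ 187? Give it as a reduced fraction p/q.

a_0 = 4: 4/1  (≤ bound)
a_1 = 8: 33/8  (≤ bound)
a_2 = 8: 268/65  (≤ bound)
a_3 = 8: 2177/528  (> 187, stop)

268/65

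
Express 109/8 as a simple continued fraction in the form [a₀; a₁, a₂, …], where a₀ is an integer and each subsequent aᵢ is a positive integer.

⌊109/8⌋ = 13, remainder 5
⌊8/5⌋ = 1, remainder 3
⌊5/3⌋ = 1, remainder 2
⌊3/2⌋ = 1, remainder 1
⌊2/1⌋ = 2, remainder 0

[13; 1, 1, 1, 2]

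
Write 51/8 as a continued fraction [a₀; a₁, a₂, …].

Apply division with remainder until the remainder is 0:
51 ÷ 8 → quotient 6, remainder 3
8 ÷ 3 → quotient 2, remainder 2
3 ÷ 2 → quotient 1, remainder 1
2 ÷ 1 → quotient 2, remainder 0

[6; 2, 1, 2]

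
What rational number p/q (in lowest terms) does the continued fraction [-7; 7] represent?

a_0 = -7: -7/1
a_1 = 7: -48/7

-48/7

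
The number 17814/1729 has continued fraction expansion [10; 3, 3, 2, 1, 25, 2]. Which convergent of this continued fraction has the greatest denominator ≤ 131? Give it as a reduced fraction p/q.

a_0 = 10: 10/1  (≤ bound)
a_1 = 3: 31/3  (≤ bound)
a_2 = 3: 103/10  (≤ bound)
a_3 = 2: 237/23  (≤ bound)
a_4 = 1: 340/33  (≤ bound)
a_5 = 25: 8737/848  (> 131, stop)

340/33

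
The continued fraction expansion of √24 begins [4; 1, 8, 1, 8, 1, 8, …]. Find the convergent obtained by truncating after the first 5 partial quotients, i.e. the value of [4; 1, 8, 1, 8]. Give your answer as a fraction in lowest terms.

436/89

Start with 8.
1 + 1/(8/1) = 1 + 1/8 = 9/8
8 + 1/(9/8) = 8 + 8/9 = 80/9
1 + 1/(80/9) = 1 + 9/80 = 89/80
4 + 1/(89/80) = 4 + 80/89 = 436/89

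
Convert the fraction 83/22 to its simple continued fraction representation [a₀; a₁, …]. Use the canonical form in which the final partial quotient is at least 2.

Run the Euclidean algorithm, recording each quotient:
83 ÷ 22 → quotient 3, remainder 17
22 ÷ 17 → quotient 1, remainder 5
17 ÷ 5 → quotient 3, remainder 2
5 ÷ 2 → quotient 2, remainder 1
2 ÷ 1 → quotient 2, remainder 0

[3; 1, 3, 2, 2]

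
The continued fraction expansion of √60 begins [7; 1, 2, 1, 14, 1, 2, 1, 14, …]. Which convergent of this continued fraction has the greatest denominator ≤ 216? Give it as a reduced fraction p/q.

List convergents until the denominator exceeds the bound:
a_0 = 7: 7/1  (≤ bound)
a_1 = 1: 8/1  (≤ bound)
a_2 = 2: 23/3  (≤ bound)
a_3 = 1: 31/4  (≤ bound)
a_4 = 14: 457/59  (≤ bound)
a_5 = 1: 488/63  (≤ bound)
a_6 = 2: 1433/185  (≤ bound)
a_7 = 1: 1921/248  (> 216, stop)

1433/185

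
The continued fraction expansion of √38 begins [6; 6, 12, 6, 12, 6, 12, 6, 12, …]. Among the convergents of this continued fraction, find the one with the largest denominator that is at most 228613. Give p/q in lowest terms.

a_0 = 6: 6/1  (≤ bound)
a_1 = 6: 37/6  (≤ bound)
a_2 = 12: 450/73  (≤ bound)
a_3 = 6: 2737/444  (≤ bound)
a_4 = 12: 33294/5401  (≤ bound)
a_5 = 6: 202501/32850  (≤ bound)
a_6 = 12: 2463306/399601  (> 228613, stop)

202501/32850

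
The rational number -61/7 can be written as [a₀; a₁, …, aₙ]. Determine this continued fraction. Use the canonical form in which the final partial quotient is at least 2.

[-9; 3, 2]

-61 = -9·7 + 2, so a_0 = -9
7 = 3·2 + 1, so a_1 = 3
2 = 2·1 + 0, so a_2 = 2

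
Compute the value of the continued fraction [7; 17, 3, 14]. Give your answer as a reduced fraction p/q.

5258/745

a_0 = 7: 7/1
a_1 = 17: 120/17
a_2 = 3: 367/52
a_3 = 14: 5258/745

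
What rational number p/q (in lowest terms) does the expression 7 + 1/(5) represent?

36/5

a_0 = 7: 7/1
a_1 = 5: 36/5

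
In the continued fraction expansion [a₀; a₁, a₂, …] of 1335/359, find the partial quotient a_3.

1

⌊1335/359⌋ = 3, remainder 258
⌊359/258⌋ = 1, remainder 101
⌊258/101⌋ = 2, remainder 56
⌊101/56⌋ = 1, remainder 45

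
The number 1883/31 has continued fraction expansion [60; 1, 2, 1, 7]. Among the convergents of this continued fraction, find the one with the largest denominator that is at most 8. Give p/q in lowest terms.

a_0 = 60: 60/1  (≤ bound)
a_1 = 1: 61/1  (≤ bound)
a_2 = 2: 182/3  (≤ bound)
a_3 = 1: 243/4  (≤ bound)
a_4 = 7: 1883/31  (> 8, stop)

243/4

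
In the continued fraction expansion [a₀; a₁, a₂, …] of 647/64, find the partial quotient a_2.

Run the Euclidean algorithm, recording each quotient:
⌊647/64⌋ = 10, remainder 7
⌊64/7⌋ = 9, remainder 1
⌊7/1⌋ = 7, remainder 0

7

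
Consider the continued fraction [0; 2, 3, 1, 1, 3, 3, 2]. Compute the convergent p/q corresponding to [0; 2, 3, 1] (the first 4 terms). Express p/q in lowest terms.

Start with 1.
3 + 1/(1/1) = 3 + 1/1 = 4/1
2 + 1/(4/1) = 2 + 1/4 = 9/4
0 + 1/(9/4) = 0 + 4/9 = 4/9

4/9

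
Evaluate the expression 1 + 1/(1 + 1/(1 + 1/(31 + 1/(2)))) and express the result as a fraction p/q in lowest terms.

Work from the innermost term outward:
Start with 2.
31 + 1/(2/1) = 31 + 1/2 = 63/2
1 + 1/(63/2) = 1 + 2/63 = 65/63
1 + 1/(65/63) = 1 + 63/65 = 128/65
1 + 1/(128/65) = 1 + 65/128 = 193/128

193/128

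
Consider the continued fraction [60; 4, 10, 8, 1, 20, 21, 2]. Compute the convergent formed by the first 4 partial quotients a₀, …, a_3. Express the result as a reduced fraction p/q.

20001/332

Build up convergents one term at a time:
a_0 = 60: 60/1
a_1 = 4: 241/4
a_2 = 10: 2470/41
a_3 = 8: 20001/332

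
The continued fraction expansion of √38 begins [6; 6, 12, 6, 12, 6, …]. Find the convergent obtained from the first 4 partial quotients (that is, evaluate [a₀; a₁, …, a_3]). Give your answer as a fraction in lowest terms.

a_0 = 6: 6/1
a_1 = 6: 37/6
a_2 = 12: 450/73
a_3 = 6: 2737/444

2737/444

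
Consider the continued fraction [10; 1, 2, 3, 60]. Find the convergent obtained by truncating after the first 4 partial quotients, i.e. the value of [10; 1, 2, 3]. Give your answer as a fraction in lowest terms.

107/10

Work from the innermost term outward:
Start with 3.
2 + 1/(3/1) = 2 + 1/3 = 7/3
1 + 1/(7/3) = 1 + 3/7 = 10/7
10 + 1/(10/7) = 10 + 7/10 = 107/10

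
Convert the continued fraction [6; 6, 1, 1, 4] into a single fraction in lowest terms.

363/59

a_0 = 6: 6/1
a_1 = 6: 37/6
a_2 = 1: 43/7
a_3 = 1: 80/13
a_4 = 4: 363/59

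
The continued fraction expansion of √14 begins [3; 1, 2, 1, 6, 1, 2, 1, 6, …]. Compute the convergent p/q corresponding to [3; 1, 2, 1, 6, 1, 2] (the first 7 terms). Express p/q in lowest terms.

a_0 = 3: 3/1
a_1 = 1: 4/1
a_2 = 2: 11/3
a_3 = 1: 15/4
a_4 = 6: 101/27
a_5 = 1: 116/31
a_6 = 2: 333/89

333/89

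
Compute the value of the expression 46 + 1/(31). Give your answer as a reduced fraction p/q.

Start with 31.
46 + 1/(31/1) = 46 + 1/31 = 1427/31

1427/31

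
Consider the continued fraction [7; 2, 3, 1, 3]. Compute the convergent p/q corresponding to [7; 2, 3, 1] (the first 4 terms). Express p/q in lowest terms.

a_0 = 7: 7/1
a_1 = 2: 15/2
a_2 = 3: 52/7
a_3 = 1: 67/9

67/9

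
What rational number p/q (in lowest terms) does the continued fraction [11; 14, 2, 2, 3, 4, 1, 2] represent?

40359/3646

Start with 2.
1 + 1/(2/1) = 1 + 1/2 = 3/2
4 + 1/(3/2) = 4 + 2/3 = 14/3
3 + 1/(14/3) = 3 + 3/14 = 45/14
2 + 1/(45/14) = 2 + 14/45 = 104/45
2 + 1/(104/45) = 2 + 45/104 = 253/104
14 + 1/(253/104) = 14 + 104/253 = 3646/253
11 + 1/(3646/253) = 11 + 253/3646 = 40359/3646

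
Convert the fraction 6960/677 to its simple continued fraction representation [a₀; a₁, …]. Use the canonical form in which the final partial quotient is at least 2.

Repeatedly divide and take the remainder:
⌊6960/677⌋ = 10, remainder 190
⌊677/190⌋ = 3, remainder 107
⌊190/107⌋ = 1, remainder 83
⌊107/83⌋ = 1, remainder 24
⌊83/24⌋ = 3, remainder 11
⌊24/11⌋ = 2, remainder 2
⌊11/2⌋ = 5, remainder 1
⌊2/1⌋ = 2, remainder 0

[10; 3, 1, 1, 3, 2, 5, 2]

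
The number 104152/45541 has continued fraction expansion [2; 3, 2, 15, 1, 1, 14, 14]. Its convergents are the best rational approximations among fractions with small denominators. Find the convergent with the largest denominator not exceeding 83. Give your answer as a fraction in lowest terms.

a_0 = 2: 2/1  (≤ bound)
a_1 = 3: 7/3  (≤ bound)
a_2 = 2: 16/7  (≤ bound)
a_3 = 15: 247/108  (> 83, stop)

16/7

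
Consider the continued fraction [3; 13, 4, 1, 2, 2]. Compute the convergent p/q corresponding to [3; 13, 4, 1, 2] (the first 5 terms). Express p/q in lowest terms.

569/185

Starting at the tail and folding back:
Start with 2.
1 + 1/(2/1) = 1 + 1/2 = 3/2
4 + 1/(3/2) = 4 + 2/3 = 14/3
13 + 1/(14/3) = 13 + 3/14 = 185/14
3 + 1/(185/14) = 3 + 14/185 = 569/185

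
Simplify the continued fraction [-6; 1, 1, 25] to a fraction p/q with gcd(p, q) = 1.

Start with 25.
1 + 1/(25/1) = 1 + 1/25 = 26/25
1 + 1/(26/25) = 1 + 25/26 = 51/26
-6 + 1/(51/26) = -6 + 26/51 = -280/51

-280/51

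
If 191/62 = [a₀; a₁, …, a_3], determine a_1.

191 ÷ 62 → quotient 3, remainder 5
62 ÷ 5 → quotient 12, remainder 2

12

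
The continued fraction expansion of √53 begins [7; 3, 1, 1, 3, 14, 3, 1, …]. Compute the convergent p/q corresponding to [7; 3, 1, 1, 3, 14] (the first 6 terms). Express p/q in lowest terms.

Start with 14.
3 + 1/(14/1) = 3 + 1/14 = 43/14
1 + 1/(43/14) = 1 + 14/43 = 57/43
1 + 1/(57/43) = 1 + 43/57 = 100/57
3 + 1/(100/57) = 3 + 57/100 = 357/100
7 + 1/(357/100) = 7 + 100/357 = 2599/357

2599/357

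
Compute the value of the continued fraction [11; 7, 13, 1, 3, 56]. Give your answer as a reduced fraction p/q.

243807/21883

a_0 = 11: 11/1
a_1 = 7: 78/7
a_2 = 13: 1025/92
a_3 = 1: 1103/99
a_4 = 3: 4334/389
a_5 = 56: 243807/21883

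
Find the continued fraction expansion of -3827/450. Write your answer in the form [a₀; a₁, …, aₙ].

[-9; 2, 55, 1, 3]

-3827 = -9·450 + 223, so a_0 = -9
450 = 2·223 + 4, so a_1 = 2
223 = 55·4 + 3, so a_2 = 55
4 = 1·3 + 1, so a_3 = 1
3 = 3·1 + 0, so a_4 = 3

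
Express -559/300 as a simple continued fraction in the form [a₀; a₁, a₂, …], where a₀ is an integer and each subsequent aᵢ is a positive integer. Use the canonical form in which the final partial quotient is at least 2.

Apply division with remainder until the remainder is 0:
-559 ÷ 300 → quotient -2, remainder 41
300 ÷ 41 → quotient 7, remainder 13
41 ÷ 13 → quotient 3, remainder 2
13 ÷ 2 → quotient 6, remainder 1
2 ÷ 1 → quotient 2, remainder 0

[-2; 7, 3, 6, 2]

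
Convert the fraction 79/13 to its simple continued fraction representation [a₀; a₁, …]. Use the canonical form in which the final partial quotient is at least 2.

[6; 13]

79 = 6·13 + 1, so a_0 = 6
13 = 13·1 + 0, so a_1 = 13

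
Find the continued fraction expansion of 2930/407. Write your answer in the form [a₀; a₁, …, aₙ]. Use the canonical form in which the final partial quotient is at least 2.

Run the Euclidean algorithm, recording each quotient:
2930 = 7·407 + 81, so a_0 = 7
407 = 5·81 + 2, so a_1 = 5
81 = 40·2 + 1, so a_2 = 40
2 = 2·1 + 0, so a_3 = 2

[7; 5, 40, 2]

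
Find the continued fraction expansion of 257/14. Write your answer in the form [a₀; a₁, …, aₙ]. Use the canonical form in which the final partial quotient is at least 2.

Repeatedly divide and take the remainder:
257 ÷ 14 → quotient 18, remainder 5
14 ÷ 5 → quotient 2, remainder 4
5 ÷ 4 → quotient 1, remainder 1
4 ÷ 1 → quotient 4, remainder 0

[18; 2, 1, 4]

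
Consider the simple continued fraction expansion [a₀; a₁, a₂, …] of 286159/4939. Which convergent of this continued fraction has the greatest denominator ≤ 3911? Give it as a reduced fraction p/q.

9444/163

List convergents until the denominator exceeds the bound:
a_0 = 57: 57/1  (≤ bound)
a_1 = 1: 58/1  (≤ bound)
a_2 = 15: 927/16  (≤ bound)
a_3 = 3: 2839/49  (≤ bound)
a_4 = 3: 9444/163  (≤ bound)
a_5 = 30: 286159/4939  (> 3911, stop)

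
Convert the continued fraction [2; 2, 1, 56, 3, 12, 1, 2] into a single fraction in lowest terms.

46715/20004

Build up convergents one term at a time:
a_0 = 2: 2/1
a_1 = 2: 5/2
a_2 = 1: 7/3
a_3 = 56: 397/170
a_4 = 3: 1198/513
a_5 = 12: 14773/6326
a_6 = 1: 15971/6839
a_7 = 2: 46715/20004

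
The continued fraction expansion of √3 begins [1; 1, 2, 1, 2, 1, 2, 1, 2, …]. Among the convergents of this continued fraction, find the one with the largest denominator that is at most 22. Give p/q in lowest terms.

26/15

a_0 = 1: 1/1  (≤ bound)
a_1 = 1: 2/1  (≤ bound)
a_2 = 2: 5/3  (≤ bound)
a_3 = 1: 7/4  (≤ bound)
a_4 = 2: 19/11  (≤ bound)
a_5 = 1: 26/15  (≤ bound)
a_6 = 2: 71/41  (> 22, stop)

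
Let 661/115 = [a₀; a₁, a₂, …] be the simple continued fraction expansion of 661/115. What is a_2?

⌊661/115⌋ = 5, remainder 86
⌊115/86⌋ = 1, remainder 29
⌊86/29⌋ = 2, remainder 28

2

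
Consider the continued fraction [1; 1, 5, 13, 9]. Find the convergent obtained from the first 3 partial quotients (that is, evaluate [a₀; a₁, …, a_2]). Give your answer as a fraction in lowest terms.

Start with 5.
1 + 1/(5/1) = 1 + 1/5 = 6/5
1 + 1/(6/5) = 1 + 5/6 = 11/6

11/6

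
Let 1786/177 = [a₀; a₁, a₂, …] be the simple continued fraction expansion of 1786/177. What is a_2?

1786 = 10·177 + 16, so a_0 = 10
177 = 11·16 + 1, so a_1 = 11
16 = 16·1 + 0, so a_2 = 16

16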